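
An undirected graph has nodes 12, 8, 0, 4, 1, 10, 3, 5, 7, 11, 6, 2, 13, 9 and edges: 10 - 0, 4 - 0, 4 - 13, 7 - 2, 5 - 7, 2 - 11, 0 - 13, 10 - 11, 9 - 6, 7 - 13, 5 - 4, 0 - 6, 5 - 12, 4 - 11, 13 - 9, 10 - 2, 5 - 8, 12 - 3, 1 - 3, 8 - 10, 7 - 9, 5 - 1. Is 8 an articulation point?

No

Deleting 8 leaves 1 component (was 1) (its neighbors 5, 10 remain connected to each other), so 8 is not a cut vertex.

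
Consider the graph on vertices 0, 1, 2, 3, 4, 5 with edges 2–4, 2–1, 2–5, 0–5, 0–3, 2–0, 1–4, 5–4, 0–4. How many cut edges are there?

1

The edges on the cycle 2-0-4-1-2 are not bridges since each lies on that cycle.
But removing 3–0 disconnects 3 from 0 — this is a bridge.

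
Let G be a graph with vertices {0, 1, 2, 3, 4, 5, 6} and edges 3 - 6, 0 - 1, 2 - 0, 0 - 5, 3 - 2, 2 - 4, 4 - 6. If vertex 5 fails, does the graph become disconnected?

No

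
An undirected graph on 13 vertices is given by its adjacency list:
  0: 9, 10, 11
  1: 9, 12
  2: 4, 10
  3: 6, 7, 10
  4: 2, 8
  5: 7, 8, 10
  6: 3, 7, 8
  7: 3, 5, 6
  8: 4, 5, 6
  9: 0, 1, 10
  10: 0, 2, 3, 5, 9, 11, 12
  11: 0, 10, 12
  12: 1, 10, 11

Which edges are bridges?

none

The edges on the cycle 3-6-7-3 are not bridges since each lies on that cycle.
Every edge lies on some cycle, so there are no bridges.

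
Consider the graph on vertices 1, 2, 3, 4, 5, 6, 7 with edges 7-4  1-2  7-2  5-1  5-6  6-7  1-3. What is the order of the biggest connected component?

Starting from 1 we can reach 1, 2, 3, 4, 5, 6, 7. That is one component of size 7.
The largest has 7 vertices.

7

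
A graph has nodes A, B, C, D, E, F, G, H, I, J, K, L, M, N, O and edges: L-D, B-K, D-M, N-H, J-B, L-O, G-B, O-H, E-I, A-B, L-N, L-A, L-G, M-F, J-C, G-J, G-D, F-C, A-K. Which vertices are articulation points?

Removing L increases the component count from 2 to 3, so L is a cut vertex.
By contrast removing I leaves 2 components; it is not a cut vertex. No other vertex is a cut vertex either.

L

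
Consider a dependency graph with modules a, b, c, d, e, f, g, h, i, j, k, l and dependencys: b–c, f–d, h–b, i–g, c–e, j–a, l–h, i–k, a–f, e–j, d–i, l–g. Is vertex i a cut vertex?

Yes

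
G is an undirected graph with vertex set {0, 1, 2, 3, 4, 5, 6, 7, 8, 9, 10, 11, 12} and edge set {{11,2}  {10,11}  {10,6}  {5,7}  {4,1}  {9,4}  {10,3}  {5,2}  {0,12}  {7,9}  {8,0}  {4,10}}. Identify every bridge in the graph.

The edges on the cycle 5-7-9-4-10-11-2-5 are not bridges since each lies on that cycle.
But removing 0-12 disconnects 0 from 12; removing 4-1 disconnects 4 from 1; removing 3-10 disconnects 3 from 10; removing 8-0 disconnects 8 from 0 — these are bridges.
In total 5 edges are bridges.

0-12, 0-8, 1-4, 10-3, 10-6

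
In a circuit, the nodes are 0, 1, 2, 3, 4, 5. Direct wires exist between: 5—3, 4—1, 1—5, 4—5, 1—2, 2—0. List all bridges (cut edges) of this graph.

0-2, 1-2, 3-5

The edges on the cycle 4-1-5-4 are not bridges since each lies on that cycle.
But removing 2—0 disconnects 2 from 0; removing 1—2 disconnects 1 from 2; removing 5—3 disconnects 5 from 3 — these are bridges.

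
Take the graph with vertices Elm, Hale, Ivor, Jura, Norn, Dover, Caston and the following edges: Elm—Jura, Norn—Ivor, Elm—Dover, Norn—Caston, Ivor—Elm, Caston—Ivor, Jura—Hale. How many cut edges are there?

4

The edges on the cycle Norn-Caston-Ivor-Norn are not bridges since each lies on that cycle.
But removing Elm—Jura disconnects Elm from Jura; removing Elm—Dover disconnects Elm from Dover; removing Ivor—Elm disconnects Ivor from Elm; removing Jura—Hale disconnects Jura from Hale — these are bridges.
That makes 4 bridges.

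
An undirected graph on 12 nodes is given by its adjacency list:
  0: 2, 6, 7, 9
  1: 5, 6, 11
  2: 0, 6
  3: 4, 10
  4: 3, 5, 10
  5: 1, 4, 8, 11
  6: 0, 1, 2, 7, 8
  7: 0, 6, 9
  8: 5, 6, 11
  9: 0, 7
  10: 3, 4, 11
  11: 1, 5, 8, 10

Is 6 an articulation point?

Yes

Deleting 6 raises the number of components from 1 to 2, so 6 is a cut vertex.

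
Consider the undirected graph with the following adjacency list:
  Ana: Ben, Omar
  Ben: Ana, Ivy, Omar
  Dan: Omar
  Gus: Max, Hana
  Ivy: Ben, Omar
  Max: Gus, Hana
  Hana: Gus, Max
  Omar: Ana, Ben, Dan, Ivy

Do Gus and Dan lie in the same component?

No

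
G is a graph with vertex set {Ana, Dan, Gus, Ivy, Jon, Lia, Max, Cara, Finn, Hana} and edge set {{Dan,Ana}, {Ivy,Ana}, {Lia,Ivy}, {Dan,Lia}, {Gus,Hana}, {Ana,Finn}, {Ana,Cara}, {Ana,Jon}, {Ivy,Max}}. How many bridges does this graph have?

The edges on the cycle Dan-Lia-Ivy-Ana-Dan are not bridges since each lies on that cycle.
But removing Ana–Finn disconnects Ana from Finn; removing Gus–Hana disconnects Gus from Hana; removing Ana–Cara disconnects Ana from Cara; removing Ana–Jon disconnects Ana from Jon — these are bridges.
In total 5 edges are bridges.

5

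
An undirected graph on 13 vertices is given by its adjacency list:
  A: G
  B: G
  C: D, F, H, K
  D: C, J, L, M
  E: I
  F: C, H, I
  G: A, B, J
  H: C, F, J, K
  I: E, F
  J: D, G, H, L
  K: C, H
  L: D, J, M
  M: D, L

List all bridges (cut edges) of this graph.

A-G, B-G, E-I, F-I, G-J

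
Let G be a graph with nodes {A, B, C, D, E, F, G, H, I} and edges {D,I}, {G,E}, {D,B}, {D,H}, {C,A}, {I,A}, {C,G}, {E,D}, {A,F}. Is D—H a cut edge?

Removing D—H leaves no path between D and H: the component count goes from 1 to 2. So it is a bridge.

Yes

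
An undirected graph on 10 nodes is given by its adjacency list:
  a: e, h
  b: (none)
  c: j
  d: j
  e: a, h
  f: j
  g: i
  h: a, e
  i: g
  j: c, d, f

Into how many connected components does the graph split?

b is isolated — a component by itself.
Starting from g we can reach g, i. That is one component of size 2.
Starting from a we can reach a, e, h. That is one component of size 3.
Starting from c we can reach c, d, f, j. That is one component of size 4.
Total: 4 components.

4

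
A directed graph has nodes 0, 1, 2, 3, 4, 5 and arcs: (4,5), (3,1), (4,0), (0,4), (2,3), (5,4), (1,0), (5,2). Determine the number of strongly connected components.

1

{0, 1, 2, 3, 4, 5} are all mutually reachable — one SCC of size 6.
That gives 1 strongly connected component.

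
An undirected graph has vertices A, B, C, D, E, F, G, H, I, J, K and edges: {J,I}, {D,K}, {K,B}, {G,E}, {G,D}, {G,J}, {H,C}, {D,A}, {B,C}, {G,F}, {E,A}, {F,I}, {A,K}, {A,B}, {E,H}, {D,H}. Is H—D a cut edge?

No

After removing H—D, the path H-E-G-D still connects them, so the edge is not a bridge.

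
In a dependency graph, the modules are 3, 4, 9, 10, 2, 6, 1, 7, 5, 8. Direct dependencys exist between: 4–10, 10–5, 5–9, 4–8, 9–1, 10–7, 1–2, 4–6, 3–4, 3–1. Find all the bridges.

1-2, 10-7, 4-6, 4-8

The edges on the cycle 3-4-10-5-9-1-3 are not bridges since each lies on that cycle.
But removing 4–6 disconnects 4 from 6; removing 7–10 disconnects 7 from 10; removing 4–8 disconnects 4 from 8; removing 1–2 disconnects 1 from 2 — these are bridges.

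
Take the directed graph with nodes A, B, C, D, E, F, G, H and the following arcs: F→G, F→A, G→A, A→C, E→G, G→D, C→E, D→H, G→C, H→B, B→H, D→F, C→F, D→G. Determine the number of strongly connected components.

{A, C, D, E, F, G} are all mutually reachable — one SCC of size 6.
{B, H} are all mutually reachable — one SCC of size 2.
That gives 2 strongly connected components.

2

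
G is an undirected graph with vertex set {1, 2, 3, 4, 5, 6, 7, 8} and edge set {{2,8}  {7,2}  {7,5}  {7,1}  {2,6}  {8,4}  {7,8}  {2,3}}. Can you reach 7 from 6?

Yes

From 6 we can reach 1, 2, 3, 4, 5, 6, 7, 8, which includes 7.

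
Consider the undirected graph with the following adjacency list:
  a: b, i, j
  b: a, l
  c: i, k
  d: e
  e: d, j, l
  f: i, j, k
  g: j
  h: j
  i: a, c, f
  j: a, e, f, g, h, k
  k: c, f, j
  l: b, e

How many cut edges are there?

3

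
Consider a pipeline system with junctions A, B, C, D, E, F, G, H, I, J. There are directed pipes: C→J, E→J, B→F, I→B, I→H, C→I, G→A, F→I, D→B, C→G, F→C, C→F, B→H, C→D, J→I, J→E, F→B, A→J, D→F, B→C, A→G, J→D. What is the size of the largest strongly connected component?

9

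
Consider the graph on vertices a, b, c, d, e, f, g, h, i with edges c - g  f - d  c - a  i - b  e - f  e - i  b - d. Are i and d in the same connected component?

From i we can reach b, d, e, f, i, which includes d.

Yes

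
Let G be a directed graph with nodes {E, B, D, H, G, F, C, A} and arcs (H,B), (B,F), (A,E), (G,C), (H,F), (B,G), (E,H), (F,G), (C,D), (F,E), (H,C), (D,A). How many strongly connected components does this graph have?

{A, B, C, D, E, F, G, H} are all mutually reachable — one SCC of size 8.
That gives 1 strongly connected component.

1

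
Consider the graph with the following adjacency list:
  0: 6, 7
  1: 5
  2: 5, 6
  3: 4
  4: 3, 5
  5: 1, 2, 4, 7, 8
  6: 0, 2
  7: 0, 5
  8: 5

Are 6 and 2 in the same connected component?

Yes

From 6 we can reach 0, 1, 2, 3, 4, 5, 6, 7, 8, which includes 2.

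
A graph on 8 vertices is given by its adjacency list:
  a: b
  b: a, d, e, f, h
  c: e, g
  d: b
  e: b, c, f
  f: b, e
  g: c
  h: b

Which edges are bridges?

a-b, b-d, b-h, c-e, c-g

The edges on the cycle e-b-f-e are not bridges since each lies on that cycle.
But removing b-h disconnects b from h; removing b-a disconnects b from a; removing e-c disconnects e from c; removing c-g disconnects c from g — these are bridges.
In total 5 edges are bridges.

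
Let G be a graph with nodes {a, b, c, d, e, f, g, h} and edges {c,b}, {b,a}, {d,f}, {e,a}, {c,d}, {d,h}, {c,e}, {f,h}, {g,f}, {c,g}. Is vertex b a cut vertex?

No

Deleting b leaves 1 component (was 1) (its neighbors a, c remain connected to each other), so b is not a cut vertex.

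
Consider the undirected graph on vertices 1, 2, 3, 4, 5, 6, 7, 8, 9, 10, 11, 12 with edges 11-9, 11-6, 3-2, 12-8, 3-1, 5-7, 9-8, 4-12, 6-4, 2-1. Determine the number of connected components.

10 is isolated — a component by itself.
Starting from 5 we can reach 5, 7. That is one component of size 2.
Starting from 1 we can reach 1, 2, 3. That is one component of size 3.
Starting from 4 we can reach 4, 6, 8, 9, 11, 12. That is one component of size 6.
Total: 4 components.

4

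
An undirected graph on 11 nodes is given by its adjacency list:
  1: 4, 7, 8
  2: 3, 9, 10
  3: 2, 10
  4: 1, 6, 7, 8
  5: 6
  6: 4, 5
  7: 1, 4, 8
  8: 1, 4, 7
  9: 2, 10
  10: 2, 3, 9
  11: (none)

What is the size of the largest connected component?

6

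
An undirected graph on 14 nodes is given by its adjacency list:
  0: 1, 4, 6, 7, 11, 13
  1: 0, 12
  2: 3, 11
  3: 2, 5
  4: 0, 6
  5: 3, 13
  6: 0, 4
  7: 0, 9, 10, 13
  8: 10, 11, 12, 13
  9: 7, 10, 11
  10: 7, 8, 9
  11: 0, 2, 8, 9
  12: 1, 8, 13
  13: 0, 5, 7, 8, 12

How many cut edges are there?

0

The edges on the cycle 0-4-6-0 are not bridges since each lies on that cycle.
Every edge lies on some cycle, so there are no bridges.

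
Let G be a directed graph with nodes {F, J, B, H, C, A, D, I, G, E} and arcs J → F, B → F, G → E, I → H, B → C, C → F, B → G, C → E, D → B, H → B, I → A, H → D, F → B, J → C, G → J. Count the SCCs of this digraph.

6

{B, C, F, G, J} are all mutually reachable — one SCC of size 5.
{H} is an SCC by itself.
{I} is an SCC by itself.
{A} is an SCC by itself.
{D} is an SCC by itself.
(and 1 more singleton SCC)
That gives 6 strongly connected components.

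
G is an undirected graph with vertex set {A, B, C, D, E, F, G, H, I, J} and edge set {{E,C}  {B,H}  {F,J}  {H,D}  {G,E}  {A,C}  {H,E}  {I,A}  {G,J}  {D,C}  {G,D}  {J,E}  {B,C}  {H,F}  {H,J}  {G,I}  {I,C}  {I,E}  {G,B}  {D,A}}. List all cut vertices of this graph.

none

Removing A, for instance, still leaves 1 component. No single vertex removal increases the component count — the graph has no articulation points.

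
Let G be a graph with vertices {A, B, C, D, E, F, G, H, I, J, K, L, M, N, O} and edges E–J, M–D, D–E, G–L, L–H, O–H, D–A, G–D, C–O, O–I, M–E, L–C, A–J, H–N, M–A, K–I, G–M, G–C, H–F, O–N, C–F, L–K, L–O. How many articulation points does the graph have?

1

Removing G increases the component count from 2 to 3, so G is a cut vertex.
By contrast removing O leaves 2 components; it is not a cut vertex. No other vertex is a cut vertex either.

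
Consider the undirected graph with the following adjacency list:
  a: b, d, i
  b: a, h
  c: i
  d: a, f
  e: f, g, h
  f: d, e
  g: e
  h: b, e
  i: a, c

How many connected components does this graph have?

Starting from a we can reach a, b, c, d, e, f, g, h, i. That is one component of size 9.
Total: 1 component.

1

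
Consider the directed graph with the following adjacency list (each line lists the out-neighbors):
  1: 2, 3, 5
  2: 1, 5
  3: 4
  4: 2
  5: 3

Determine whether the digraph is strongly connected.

From 5 we can reach every vertex (1, 2, 3, 4, 5), and every vertex can reach 5 (1, 2, 3, 4, 5). So the whole graph is one strongly connected component.

Yes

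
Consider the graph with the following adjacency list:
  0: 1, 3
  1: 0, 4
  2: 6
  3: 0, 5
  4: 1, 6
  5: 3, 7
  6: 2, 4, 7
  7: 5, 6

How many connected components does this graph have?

1

Starting from 0 we can reach 0, 1, 2, 3, 4, 5, 6, 7. That is one component of size 8.
Total: 1 component.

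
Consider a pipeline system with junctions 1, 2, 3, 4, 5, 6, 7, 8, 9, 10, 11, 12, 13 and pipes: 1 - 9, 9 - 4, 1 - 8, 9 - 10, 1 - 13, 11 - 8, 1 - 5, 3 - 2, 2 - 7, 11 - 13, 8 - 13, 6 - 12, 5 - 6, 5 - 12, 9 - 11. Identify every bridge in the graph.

The edges on the cycle 1-9-11-13-8-1 are not bridges since each lies on that cycle.
But removing 10 - 9 disconnects 10 from 9; removing 2 - 7 disconnects 2 from 7; removing 4 - 9 disconnects 4 from 9; removing 3 - 2 disconnects 3 from 2 — these are bridges.
In total 5 edges are bridges.

1-5, 10-9, 2-3, 2-7, 4-9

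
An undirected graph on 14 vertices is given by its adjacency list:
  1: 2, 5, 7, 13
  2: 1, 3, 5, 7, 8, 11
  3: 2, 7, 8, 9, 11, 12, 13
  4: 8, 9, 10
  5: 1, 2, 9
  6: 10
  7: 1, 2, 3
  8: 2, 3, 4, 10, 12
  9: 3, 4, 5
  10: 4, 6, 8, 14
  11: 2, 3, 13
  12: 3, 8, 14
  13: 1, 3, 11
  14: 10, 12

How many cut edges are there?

The edges on the cycle 2-11-13-3-2 are not bridges since each lies on that cycle.
But removing 6-10 disconnects 6 from 10 — this is a bridge.

1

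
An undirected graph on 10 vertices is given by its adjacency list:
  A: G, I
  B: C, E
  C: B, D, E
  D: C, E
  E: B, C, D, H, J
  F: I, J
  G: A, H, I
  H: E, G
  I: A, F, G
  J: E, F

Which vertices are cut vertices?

Removing E increases the component count from 1 to 2, so E is a cut vertex.
By contrast removing A leaves 1 component; it is not a cut vertex. No other vertex is a cut vertex either.

E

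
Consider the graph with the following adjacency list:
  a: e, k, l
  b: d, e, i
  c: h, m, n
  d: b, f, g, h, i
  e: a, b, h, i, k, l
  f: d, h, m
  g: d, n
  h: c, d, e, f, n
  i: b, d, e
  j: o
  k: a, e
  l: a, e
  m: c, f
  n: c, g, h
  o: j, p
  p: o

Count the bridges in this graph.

The edges on the cycle e-b-i-e are not bridges since each lies on that cycle.
But removing p-o disconnects p from o; removing o-j disconnects o from j — these are bridges.
That makes 2 bridges.

2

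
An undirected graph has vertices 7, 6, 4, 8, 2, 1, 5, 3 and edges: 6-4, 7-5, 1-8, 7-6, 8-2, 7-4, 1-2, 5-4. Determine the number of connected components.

3 is isolated — a component by itself.
Starting from 1 we can reach 1, 2, 8. That is one component of size 3.
Starting from 4 we can reach 4, 5, 6, 7. That is one component of size 4.
Total: 3 components.

3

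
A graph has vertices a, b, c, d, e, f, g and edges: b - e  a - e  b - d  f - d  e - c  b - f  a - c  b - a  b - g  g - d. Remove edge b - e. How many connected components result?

1

b and e are still connected via b-a-e, so the component count stays at 1.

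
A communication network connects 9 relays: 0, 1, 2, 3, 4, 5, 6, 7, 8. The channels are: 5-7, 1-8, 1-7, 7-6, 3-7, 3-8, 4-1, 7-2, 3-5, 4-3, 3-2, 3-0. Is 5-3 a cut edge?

No

After removing 5-3, the path 5-7-3 still connects them, so the edge is not a bridge.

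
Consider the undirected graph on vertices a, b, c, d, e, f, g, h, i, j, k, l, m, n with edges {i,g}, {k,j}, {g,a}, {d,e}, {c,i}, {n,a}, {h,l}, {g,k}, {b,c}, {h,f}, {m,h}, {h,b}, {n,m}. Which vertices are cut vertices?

Removing g increases the component count from 2 to 3, so g is a cut vertex.
Removing h increases the component count from 2 to 4, so h is a cut vertex.
Removing k increases the component count from 2 to 3, so k is a cut vertex.
By contrast removing n leaves 2 components; it is not a cut vertex. No other vertex is a cut vertex either.

g, h, k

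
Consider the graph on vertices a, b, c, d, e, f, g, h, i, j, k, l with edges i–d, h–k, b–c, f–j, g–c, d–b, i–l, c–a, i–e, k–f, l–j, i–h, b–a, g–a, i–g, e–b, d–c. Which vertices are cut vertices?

i

Removing i increases the component count from 1 to 2, so i is a cut vertex.
By contrast removing e leaves 1 component; it is not a cut vertex. No other vertex is a cut vertex either.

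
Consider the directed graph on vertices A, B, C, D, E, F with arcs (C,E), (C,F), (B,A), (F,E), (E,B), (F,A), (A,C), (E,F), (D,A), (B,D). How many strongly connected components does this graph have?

1

{A, B, C, D, E, F} are all mutually reachable — one SCC of size 6.
That gives 1 strongly connected component.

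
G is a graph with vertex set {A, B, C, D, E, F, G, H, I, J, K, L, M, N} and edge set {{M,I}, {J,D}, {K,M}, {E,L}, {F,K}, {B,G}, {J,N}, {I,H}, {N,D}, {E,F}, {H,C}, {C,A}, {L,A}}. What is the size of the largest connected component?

Starting from B we can reach B, G. That is one component of size 2.
Starting from D we can reach D, J, N. That is one component of size 3.
Starting from A we can reach A, C, E, F, H, I, K, L, M. That is one component of size 9.
The largest has 9 vertices.

9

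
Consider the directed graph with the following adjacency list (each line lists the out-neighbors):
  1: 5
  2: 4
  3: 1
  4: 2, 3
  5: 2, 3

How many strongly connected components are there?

{1, 2, 3, 4, 5} are all mutually reachable — one SCC of size 5.
That gives 1 strongly connected component.

1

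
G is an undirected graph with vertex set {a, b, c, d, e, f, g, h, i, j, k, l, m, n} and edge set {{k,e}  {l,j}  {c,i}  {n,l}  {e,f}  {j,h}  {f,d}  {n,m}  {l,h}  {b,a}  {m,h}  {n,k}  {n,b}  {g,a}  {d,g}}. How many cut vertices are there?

Removing n increases the component count from 2 to 3, so n is a cut vertex.
By contrast removing a leaves 2 components; it is not a cut vertex. No other vertex is a cut vertex either.

1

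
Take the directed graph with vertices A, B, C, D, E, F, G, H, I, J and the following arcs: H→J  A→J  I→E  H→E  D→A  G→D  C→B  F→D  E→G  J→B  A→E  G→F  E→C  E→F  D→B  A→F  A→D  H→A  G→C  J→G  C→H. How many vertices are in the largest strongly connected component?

8

{A, C, D, E, F, G, H, J} are all mutually reachable — one SCC of size 8.
{B} is an SCC by itself.
{I} is an SCC by itself.
The largest has 8 vertices.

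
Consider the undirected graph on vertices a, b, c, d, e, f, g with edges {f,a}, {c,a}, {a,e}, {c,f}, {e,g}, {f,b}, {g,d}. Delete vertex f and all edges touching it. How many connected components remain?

2

With f gone, the remaining components are: {b}; {a, c, d, e, g}.
That is 2 components.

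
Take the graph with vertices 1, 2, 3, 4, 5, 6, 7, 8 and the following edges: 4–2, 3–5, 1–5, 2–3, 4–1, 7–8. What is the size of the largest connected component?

6 is isolated — a component by itself.
Starting from 7 we can reach 7, 8. That is one component of size 2.
Starting from 1 we can reach 1, 2, 3, 4, 5. That is one component of size 5.
The largest has 5 vertices.

5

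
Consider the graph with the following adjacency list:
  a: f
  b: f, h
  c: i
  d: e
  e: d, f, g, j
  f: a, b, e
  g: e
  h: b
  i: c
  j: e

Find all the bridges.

a-f, b-f, b-h, c-i, d-e, e-f, e-g, e-j

removing f-e disconnects f from e; removing g-e disconnects g from e; removing e-j disconnects e from j; removing b-f disconnects b from f — these are bridges.
In total 8 edges are bridges.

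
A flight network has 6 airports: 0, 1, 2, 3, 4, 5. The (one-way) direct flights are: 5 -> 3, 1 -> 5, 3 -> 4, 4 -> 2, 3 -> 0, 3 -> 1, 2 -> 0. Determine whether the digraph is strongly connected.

There is no directed path from 0 to 3, so the graph is not strongly connected.

No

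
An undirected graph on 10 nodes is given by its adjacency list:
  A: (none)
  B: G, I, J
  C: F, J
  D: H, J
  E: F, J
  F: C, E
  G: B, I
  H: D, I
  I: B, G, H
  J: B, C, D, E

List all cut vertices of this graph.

J

Removing J increases the component count from 2 to 3, so J is a cut vertex.
By contrast removing F leaves 2 components; it is not a cut vertex. No other vertex is a cut vertex either.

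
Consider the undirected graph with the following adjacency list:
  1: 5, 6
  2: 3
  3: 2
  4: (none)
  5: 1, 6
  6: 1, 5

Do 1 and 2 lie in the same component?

No

The component containing 1 is {1, 5, 6}, and 2 is not in it.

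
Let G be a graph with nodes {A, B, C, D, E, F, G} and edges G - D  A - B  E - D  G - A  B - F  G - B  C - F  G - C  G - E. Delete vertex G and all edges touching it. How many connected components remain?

With G gone, the remaining components are: {D, E}; {A, B, C, F}.
That is 2 components.

2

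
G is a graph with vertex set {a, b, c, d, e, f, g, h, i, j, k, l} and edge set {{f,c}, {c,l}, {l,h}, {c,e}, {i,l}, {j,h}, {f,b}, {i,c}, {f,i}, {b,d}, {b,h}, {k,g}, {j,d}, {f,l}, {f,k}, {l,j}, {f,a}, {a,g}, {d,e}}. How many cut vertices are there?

1

Removing f increases the component count from 1 to 2, so f is a cut vertex.
By contrast removing g leaves 1 component; it is not a cut vertex. No other vertex is a cut vertex either.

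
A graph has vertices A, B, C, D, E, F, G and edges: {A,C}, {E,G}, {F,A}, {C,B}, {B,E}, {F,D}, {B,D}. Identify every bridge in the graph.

The edges on the cycle F-A-C-B-D-F are not bridges since each lies on that cycle.
But removing E-G disconnects E from G; removing B-E disconnects B from E — these are bridges.

B-E, E-G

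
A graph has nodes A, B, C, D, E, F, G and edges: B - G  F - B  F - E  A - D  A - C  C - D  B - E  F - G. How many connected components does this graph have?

Starting from A we can reach A, C, D. That is one component of size 3.
Starting from B we can reach B, E, F, G. That is one component of size 4.
Total: 2 components.

2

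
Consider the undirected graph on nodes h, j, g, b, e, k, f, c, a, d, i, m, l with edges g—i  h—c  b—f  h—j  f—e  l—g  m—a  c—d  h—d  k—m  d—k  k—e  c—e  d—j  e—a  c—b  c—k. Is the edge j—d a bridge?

No

After removing j—d, the path j-h-d still connects them, so the edge is not a bridge.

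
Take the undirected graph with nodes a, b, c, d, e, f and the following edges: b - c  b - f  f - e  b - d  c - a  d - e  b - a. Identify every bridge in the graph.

none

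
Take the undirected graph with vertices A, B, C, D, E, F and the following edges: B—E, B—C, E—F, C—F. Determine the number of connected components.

A is isolated — a component by itself.
D is isolated — a component by itself.
Starting from B we can reach B, C, E, F. That is one component of size 4.
Total: 3 components.

3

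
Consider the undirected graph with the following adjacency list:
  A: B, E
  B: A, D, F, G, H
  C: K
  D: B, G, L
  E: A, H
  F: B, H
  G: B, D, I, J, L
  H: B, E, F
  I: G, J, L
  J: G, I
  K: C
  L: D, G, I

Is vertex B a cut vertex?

Yes

Deleting B raises the number of components from 2 to 3, so B is a cut vertex.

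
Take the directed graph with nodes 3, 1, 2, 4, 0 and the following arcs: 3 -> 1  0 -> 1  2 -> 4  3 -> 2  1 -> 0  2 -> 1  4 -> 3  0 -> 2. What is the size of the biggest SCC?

5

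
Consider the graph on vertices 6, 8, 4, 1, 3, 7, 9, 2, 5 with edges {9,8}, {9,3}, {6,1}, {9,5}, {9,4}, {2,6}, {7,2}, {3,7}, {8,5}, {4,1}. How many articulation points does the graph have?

Removing 9 increases the component count from 1 to 2, so 9 is a cut vertex.
By contrast removing 1 leaves 1 component; it is not a cut vertex. No other vertex is a cut vertex either.

1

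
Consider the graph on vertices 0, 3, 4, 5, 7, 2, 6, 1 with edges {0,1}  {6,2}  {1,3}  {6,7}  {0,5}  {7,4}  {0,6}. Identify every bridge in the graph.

removing 1–0 disconnects 1 from 0; removing 5–0 disconnects 5 from 0; removing 1–3 disconnects 1 from 3; removing 4–7 disconnects 4 from 7 — these are bridges.
In total 7 edges are bridges.

0-1, 0-5, 0-6, 1-3, 2-6, 4-7, 6-7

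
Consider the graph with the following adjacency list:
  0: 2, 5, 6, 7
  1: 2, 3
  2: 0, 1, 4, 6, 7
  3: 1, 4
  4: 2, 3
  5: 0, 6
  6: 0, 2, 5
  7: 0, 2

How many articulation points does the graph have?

1

Removing 2 increases the component count from 1 to 2, so 2 is a cut vertex.
By contrast removing 0 leaves 1 component; it is not a cut vertex. No other vertex is a cut vertex either.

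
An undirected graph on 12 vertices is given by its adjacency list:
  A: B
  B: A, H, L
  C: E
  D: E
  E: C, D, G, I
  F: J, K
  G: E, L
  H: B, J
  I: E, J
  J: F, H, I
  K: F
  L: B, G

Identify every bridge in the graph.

A-B, C-E, D-E, F-J, F-K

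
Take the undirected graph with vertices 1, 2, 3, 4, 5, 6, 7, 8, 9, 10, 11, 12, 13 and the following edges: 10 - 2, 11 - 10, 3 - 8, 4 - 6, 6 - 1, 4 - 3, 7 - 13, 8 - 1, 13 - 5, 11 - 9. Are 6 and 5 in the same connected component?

The component containing 6 is {1, 3, 4, 6, 8}, and 5 is not in it.

No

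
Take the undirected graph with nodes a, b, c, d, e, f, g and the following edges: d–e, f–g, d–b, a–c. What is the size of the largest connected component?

Starting from f we can reach f, g. That is one component of size 2.
Starting from a we can reach a, c. That is one component of size 2.
Starting from b we can reach b, d, e. That is one component of size 3.
The largest has 3 vertices.

3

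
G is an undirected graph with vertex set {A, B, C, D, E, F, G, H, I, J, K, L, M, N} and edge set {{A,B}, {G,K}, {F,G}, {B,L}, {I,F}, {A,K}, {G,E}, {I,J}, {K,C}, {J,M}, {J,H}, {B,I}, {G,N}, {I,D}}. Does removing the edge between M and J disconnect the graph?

Yes

Removing M-J leaves no path between M and J: the component count goes from 1 to 2. So it is a bridge.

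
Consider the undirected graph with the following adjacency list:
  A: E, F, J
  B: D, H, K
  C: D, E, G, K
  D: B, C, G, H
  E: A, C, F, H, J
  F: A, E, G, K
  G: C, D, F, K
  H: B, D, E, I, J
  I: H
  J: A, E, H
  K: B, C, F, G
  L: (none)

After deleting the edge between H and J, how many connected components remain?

2

H and J are still connected via H-E-J, so the component count stays at 2.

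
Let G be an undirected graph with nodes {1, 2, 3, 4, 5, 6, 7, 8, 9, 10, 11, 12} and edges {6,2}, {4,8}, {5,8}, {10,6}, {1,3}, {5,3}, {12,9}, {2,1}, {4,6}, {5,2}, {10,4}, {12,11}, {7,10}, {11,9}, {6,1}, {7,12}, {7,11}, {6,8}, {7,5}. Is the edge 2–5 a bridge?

No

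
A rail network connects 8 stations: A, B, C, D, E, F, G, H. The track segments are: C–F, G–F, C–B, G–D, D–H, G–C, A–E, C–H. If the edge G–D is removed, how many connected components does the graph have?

2

G and D are still connected via G-C-H-D, so the component count stays at 2.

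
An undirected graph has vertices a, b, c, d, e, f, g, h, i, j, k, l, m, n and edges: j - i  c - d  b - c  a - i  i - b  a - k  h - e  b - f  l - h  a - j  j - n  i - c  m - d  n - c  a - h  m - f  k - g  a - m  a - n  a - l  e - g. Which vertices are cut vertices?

a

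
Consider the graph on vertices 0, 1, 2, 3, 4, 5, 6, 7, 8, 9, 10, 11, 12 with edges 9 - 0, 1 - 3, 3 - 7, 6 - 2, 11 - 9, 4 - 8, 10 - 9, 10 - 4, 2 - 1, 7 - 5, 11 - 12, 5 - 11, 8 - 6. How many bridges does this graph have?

The edges on the cycle 10-4-8-6-2-1-3-7-5-11-9-10 are not bridges since each lies on that cycle.
But removing 11 - 12 disconnects 11 from 12; removing 9 - 0 disconnects 9 from 0 — these are bridges.
That makes 2 bridges.

2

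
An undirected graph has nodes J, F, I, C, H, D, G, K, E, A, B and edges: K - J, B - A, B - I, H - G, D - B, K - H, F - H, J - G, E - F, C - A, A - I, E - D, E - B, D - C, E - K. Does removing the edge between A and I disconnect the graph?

After removing A - I, the path A-B-I still connects them, so the edge is not a bridge.

No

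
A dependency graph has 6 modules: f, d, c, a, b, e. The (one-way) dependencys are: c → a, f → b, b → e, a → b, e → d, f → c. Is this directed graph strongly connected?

There is no directed path from c to f, so the graph is not strongly connected.

No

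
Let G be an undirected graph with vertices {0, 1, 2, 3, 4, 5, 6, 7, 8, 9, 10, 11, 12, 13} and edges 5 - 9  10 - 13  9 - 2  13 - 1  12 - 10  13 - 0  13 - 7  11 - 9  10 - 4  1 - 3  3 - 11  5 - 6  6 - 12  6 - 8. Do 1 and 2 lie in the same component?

From 1 we can reach 0, 1, 2, 3, 4, 5, 6, 7, 8, 9, 10, 11, 12, 13, which includes 2.

Yes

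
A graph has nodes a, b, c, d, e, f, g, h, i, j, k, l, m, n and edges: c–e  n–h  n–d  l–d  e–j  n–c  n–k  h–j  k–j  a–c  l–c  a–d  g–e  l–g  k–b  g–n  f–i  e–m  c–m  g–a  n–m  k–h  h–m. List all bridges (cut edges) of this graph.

The edges on the cycle g-n-k-j-e-g are not bridges since each lies on that cycle.
But removing k–b disconnects k from b; removing f–i disconnects f from i — these are bridges.

b-k, f-i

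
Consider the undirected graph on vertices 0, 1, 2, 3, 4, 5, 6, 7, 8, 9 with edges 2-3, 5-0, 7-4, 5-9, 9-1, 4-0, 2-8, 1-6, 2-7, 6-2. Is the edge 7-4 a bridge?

After removing 7-4, the path 7-2-6-1-9-5-0-4 still connects them, so the edge is not a bridge.

No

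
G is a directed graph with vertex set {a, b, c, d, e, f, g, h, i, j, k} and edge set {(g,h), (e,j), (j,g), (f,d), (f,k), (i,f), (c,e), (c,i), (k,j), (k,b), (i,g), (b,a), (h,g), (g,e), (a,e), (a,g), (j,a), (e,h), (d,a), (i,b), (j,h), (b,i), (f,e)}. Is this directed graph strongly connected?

There is no directed path from k to c, so the graph is not strongly connected.

No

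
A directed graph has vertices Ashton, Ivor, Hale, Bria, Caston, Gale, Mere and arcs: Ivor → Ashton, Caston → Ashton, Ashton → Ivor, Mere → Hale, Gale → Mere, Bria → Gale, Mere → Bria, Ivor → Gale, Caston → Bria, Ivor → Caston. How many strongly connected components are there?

3

{Ivor, Ashton, Caston} are all mutually reachable — one SCC of size 3.
{Bria, Gale, Mere} are all mutually reachable — one SCC of size 3.
{Hale} is an SCC by itself.
That gives 3 strongly connected components.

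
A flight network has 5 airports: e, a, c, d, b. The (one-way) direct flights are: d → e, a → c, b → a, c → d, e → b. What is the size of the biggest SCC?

5

{a, b, c, d, e} are all mutually reachable — one SCC of size 5.
The largest has 5 vertices.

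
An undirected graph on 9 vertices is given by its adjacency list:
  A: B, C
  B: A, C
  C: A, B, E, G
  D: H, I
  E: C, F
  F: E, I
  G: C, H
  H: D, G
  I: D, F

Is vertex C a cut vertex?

Deleting C raises the number of components from 1 to 2, so C is a cut vertex.

Yes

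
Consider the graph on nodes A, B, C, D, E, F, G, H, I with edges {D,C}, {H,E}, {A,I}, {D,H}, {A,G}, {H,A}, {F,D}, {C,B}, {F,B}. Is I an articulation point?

No

Deleting I leaves 1 component (was 1), so I is not a cut vertex.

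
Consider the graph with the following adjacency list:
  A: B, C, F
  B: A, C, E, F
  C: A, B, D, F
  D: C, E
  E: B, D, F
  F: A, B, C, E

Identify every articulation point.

Removing D, for instance, still leaves 1 component. No single vertex removal increases the component count — the graph has no articulation points.

none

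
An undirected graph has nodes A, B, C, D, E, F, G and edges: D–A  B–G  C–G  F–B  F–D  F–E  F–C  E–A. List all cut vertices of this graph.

F

Removing F increases the component count from 1 to 2, so F is a cut vertex.
By contrast removing D leaves 1 component; it is not a cut vertex. No other vertex is a cut vertex either.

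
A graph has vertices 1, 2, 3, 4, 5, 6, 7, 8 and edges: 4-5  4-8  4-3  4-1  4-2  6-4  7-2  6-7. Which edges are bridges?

The edges on the cycle 6-4-2-7-6 are not bridges since each lies on that cycle.
But removing 4-3 disconnects 4 from 3; removing 5-4 disconnects 5 from 4; removing 4-1 disconnects 4 from 1; removing 4-8 disconnects 4 from 8 — these are bridges.

1-4, 3-4, 4-5, 4-8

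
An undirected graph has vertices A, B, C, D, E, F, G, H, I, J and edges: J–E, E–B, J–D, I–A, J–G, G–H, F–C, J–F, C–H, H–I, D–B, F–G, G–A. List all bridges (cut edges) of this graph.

The edges on the cycle J-D-B-E-J are not bridges since each lies on that cycle.
Every edge lies on some cycle, so there are no bridges.

none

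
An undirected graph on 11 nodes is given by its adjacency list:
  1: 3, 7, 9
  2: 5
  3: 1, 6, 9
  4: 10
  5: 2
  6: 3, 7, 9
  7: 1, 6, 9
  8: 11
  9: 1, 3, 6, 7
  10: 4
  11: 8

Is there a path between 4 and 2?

The component containing 4 is {4, 10}, and 2 is not in it.

No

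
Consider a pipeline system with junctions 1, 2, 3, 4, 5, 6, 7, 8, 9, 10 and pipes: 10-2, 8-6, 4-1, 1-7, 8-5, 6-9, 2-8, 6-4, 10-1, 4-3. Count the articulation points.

4

Removing 1 increases the component count from 1 to 2, so 1 is a cut vertex.
Removing 4 increases the component count from 1 to 2, so 4 is a cut vertex.
Removing 6 increases the component count from 1 to 2, so 6 is a cut vertex.
Likewise 8 is a cut vertex.
By contrast removing 9 leaves 1 component; it is not a cut vertex. No other vertex is a cut vertex either.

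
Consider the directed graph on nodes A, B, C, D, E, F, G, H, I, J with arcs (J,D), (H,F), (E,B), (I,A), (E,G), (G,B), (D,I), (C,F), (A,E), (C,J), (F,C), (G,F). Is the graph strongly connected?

No

There is no directed path from E to H, so the graph is not strongly connected.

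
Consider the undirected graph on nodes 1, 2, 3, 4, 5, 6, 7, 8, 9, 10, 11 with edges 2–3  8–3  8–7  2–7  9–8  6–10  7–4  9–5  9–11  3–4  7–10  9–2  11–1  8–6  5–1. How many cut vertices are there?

Removing 9 increases the component count from 1 to 2, so 9 is a cut vertex.
By contrast removing 7 leaves 1 component; it is not a cut vertex. No other vertex is a cut vertex either.

1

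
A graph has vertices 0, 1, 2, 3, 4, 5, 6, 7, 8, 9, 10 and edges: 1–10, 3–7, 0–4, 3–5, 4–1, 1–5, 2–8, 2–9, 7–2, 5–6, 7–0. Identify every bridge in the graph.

1-10, 2-7, 2-8, 2-9, 5-6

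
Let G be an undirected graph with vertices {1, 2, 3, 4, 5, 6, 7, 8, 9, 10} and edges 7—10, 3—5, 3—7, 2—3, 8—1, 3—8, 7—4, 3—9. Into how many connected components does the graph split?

6 is isolated — a component by itself.
Starting from 1 we can reach 1, 2, 3, 4, 5, 7, 8, 9, 10. That is one component of size 9.
Total: 2 components.

2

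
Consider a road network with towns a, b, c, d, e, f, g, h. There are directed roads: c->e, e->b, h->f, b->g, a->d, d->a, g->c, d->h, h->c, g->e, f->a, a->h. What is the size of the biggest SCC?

4

{b, c, e, g} are all mutually reachable — one SCC of size 4.
{a, d, f, h} are all mutually reachable — one SCC of size 4.
The largest has 4 vertices.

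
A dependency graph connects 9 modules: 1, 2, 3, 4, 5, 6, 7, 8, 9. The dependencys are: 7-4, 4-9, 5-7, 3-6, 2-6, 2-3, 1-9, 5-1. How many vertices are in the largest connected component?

5

8 is isolated — a component by itself.
Starting from 2 we can reach 2, 3, 6. That is one component of size 3.
Starting from 1 we can reach 1, 4, 5, 7, 9. That is one component of size 5.
The largest has 5 vertices.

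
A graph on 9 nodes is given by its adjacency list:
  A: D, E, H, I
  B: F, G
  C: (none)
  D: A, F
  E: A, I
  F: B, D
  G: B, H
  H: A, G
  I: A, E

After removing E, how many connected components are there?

With E gone, the remaining components are: {C}; {A, B, D, F, G, H, I}.
That is 2 components.

2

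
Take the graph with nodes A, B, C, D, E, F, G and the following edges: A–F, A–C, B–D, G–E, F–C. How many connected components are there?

3

Starting from E we can reach E, G. That is one component of size 2.
Starting from B we can reach B, D. That is one component of size 2.
Starting from A we can reach A, C, F. That is one component of size 3.
Total: 3 components.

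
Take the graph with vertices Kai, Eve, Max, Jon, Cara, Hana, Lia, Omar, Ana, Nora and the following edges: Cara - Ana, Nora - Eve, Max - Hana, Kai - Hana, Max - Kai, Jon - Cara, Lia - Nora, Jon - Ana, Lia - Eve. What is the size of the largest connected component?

3

Omar is isolated — a component by itself.
Starting from Eve we can reach Eve, Lia, Nora. That is one component of size 3.
Starting from Kai we can reach Kai, Max, Hana. That is one component of size 3.
Starting from Ana we can reach Ana, Jon, Cara. That is one component of size 3.
The largest has 3 vertices.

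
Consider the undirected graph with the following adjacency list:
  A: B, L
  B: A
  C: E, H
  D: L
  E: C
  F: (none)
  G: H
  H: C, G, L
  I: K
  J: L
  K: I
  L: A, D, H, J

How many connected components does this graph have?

F is isolated — a component by itself.
Starting from I we can reach I, K. That is one component of size 2.
Starting from A we can reach A, B, C, D, E, G, H, J, L. That is one component of size 9.
Total: 3 components.

3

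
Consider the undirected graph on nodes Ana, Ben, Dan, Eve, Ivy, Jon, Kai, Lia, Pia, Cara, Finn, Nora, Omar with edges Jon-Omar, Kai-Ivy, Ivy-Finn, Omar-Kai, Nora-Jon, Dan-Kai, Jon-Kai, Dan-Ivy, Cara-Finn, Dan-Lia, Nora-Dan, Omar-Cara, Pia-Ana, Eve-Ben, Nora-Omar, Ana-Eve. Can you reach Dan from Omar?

From Omar we can reach Dan, Ivy, Jon, Kai, Lia, Cara, Finn, Nora, Omar, which includes Dan.

Yes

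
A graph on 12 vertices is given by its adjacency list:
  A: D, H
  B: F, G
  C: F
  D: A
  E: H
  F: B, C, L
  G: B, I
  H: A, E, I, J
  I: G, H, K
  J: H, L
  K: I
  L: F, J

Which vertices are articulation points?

A, F, H, I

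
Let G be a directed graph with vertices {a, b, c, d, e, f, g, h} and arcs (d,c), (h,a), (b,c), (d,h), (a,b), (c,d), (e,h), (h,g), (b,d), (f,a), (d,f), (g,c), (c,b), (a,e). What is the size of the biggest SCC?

{a, b, c, d, e, f, g, h} are all mutually reachable — one SCC of size 8.
The largest has 8 vertices.

8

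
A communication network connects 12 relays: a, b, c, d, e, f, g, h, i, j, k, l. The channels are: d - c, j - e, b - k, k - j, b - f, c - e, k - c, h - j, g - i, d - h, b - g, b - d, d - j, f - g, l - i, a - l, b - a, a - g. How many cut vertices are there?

Removing b increases the component count from 1 to 2, so b is a cut vertex.
By contrast removing f leaves 1 component; it is not a cut vertex. No other vertex is a cut vertex either.

1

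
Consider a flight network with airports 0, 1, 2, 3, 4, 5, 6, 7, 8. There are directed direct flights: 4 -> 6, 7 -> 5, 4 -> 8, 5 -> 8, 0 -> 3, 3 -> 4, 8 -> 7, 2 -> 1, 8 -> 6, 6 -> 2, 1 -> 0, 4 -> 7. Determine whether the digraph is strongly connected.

Yes

From 0 we can reach every vertex (0, 1, 2, 3, 4, 5, 6, 7, 8), and every vertex can reach 0 (0, 1, 2, 3, 4, 5, 6, 7, 8). So the whole graph is one strongly connected component.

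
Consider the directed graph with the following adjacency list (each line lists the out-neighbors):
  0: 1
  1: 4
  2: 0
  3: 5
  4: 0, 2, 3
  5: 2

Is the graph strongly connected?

Yes

From 0 we can reach every vertex (0, 1, 2, 3, 4, 5), and every vertex can reach 0 (0, 1, 2, 3, 4, 5). So the whole graph is one strongly connected component.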